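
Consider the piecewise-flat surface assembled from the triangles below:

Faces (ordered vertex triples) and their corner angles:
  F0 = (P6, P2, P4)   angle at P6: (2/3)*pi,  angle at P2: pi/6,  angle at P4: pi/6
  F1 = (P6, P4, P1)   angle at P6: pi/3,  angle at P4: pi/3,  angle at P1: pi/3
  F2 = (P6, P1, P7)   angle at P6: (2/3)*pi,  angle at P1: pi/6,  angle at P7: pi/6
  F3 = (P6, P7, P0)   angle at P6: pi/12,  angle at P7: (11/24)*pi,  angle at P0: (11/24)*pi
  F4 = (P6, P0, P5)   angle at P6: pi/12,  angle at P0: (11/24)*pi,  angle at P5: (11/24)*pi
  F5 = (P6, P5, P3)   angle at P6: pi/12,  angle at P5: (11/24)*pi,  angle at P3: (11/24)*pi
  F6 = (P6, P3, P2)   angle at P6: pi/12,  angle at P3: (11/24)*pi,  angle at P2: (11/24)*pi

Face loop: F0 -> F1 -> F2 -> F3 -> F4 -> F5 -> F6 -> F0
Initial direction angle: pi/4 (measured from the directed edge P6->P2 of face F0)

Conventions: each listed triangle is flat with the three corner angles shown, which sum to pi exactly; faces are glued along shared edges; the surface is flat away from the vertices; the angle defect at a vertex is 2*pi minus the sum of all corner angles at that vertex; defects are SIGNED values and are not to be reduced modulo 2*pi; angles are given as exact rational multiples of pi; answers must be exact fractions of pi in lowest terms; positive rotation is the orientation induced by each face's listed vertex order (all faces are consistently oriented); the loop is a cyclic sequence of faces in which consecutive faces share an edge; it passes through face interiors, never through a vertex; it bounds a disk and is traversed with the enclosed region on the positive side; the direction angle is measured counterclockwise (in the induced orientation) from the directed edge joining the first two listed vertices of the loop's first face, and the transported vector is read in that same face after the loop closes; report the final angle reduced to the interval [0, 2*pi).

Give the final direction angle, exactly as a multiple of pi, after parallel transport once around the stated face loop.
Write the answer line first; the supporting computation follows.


Answer: final direction angle = pi/4

enclosed vertex P6: corner angles sum to 2*pi, defect = 2*pi - 2*pi = 0
the final direction is the initial angle plus the enclosed defects, taken mod 2*pi in the induced orientation
final angle = pi/4 + 0 = pi/4 (mod 2*pi)


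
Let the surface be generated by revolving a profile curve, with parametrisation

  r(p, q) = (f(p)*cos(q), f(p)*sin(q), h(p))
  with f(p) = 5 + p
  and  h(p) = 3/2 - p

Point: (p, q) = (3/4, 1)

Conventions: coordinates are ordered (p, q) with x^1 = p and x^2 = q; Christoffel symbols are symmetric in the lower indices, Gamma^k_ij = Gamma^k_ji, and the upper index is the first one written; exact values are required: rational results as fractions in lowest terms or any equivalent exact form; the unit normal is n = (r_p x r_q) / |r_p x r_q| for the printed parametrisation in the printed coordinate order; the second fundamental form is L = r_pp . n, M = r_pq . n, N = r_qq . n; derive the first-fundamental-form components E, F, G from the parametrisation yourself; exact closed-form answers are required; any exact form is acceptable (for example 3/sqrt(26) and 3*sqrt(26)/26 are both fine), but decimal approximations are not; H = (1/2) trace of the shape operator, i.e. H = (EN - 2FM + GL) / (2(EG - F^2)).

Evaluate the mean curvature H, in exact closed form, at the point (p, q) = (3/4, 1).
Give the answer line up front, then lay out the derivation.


Answer: H = -sqrt(2)/23

f = 23/4, f' = 1, f'' = 0, h' = -1, h'' = 0
E = 2, F = 0, G = 529/16; answer radicand W^2 = 2
unnormalised second-form numerators: l = 0, m = 0, n = -23/4; L = l/sqrt(2), and similarly M = m/sqrt(W^2), N = n/sqrt(W^2)
H = (E*n - 2*F*m + G*l) / (2*(EG - F^2)*sqrt(W^2)); E*n - 2*F*m + G*l = -23/2, EG - F^2 = 529/8, so H = (-2/23)/sqrt(2)


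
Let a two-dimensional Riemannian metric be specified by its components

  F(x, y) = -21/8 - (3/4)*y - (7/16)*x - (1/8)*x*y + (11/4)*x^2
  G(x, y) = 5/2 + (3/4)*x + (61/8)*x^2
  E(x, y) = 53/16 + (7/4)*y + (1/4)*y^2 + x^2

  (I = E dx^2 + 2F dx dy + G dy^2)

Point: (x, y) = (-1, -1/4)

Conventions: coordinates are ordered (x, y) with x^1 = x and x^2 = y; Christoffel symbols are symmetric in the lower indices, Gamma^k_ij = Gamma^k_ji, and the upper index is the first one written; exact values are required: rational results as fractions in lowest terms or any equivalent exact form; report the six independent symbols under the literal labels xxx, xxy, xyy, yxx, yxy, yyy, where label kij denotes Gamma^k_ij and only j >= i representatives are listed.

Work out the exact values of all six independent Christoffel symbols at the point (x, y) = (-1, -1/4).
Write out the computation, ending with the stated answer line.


E = 249/64, F = 23/32, G = 75/8 at the point
E_x = -2, E_y = 13/8, F_x = -189/32, F_y = -5/8, G_x = -29/2, G_y = 0
EG - F^2 = 36821/1024;  g^inv = (1024/36821) * [[75/8, -23/32], [-23/32, 249/64]]
first-kind symbols [ij,l] = (1/2)(d_i g_jl + d_j g_il - d_l g_ij): [xx,x] = E_x/2 = -1, [xx,y] = F_x - E_y/2 = -215/32, [xy,x] = E_y/2 = 13/16, [xy,y] = G_x/2 = -29/4, [yy,x] = F_y - G_x/2 = 53/8, [yy,y] = G_y/2 = 0
Gamma^x_ij = (G*[ij,x] - F*[ij,y])/(EG - F^2), Gamma^y_ij = (E*[ij,y] - F*[ij,x])/(EG - F^2)

Answer: Gamma_xxx = -4655/36821, Gamma_xxy = 13136/36821, Gamma_xyy = 63600/36821, Gamma_yxx = -52063/73642, Gamma_yxy = -29482/36821, Gamma_yyy = -4876/36821


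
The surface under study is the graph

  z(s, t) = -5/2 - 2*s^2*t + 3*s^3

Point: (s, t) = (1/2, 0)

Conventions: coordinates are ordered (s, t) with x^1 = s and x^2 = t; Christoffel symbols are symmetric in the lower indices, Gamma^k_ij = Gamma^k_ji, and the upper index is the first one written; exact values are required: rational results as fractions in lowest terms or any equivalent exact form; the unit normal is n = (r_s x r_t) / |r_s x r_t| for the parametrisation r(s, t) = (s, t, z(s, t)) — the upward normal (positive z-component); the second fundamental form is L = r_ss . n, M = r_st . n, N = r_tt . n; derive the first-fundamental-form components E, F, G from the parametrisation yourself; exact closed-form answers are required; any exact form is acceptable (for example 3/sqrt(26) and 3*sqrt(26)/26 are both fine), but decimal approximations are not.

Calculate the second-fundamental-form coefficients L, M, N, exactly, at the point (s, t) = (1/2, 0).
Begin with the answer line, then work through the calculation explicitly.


Answer: L = 36*sqrt(101)/101, M = -8*sqrt(101)/101, N = 0

z_s = 9/4, z_t = -1/2, z_ss = 9, z_st = -2, z_tt = 0
E = 97/16, F = -9/8, G = 5/4; answer radicand W^2 = 101/16
unnormalised second-form numerators: l = 9, m = -2, n = 0; L = l/sqrt(101/16), and similarly M = m/sqrt(W^2), N = n/sqrt(W^2)


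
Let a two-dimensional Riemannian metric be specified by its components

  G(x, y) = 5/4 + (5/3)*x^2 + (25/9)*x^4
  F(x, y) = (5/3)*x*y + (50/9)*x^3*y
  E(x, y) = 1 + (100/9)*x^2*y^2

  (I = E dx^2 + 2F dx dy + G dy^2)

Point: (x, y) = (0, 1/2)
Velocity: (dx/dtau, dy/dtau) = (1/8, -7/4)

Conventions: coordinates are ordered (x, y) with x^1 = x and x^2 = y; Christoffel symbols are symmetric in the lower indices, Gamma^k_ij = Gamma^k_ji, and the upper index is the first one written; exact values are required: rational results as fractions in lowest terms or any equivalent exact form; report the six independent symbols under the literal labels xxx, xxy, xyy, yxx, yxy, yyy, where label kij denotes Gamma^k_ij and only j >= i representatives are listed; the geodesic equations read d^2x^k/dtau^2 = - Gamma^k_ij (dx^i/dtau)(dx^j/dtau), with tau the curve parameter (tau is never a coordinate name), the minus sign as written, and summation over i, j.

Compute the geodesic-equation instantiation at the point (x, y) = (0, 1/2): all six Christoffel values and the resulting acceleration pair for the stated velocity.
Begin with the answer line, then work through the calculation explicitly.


Answer: Gamma_xxx = 0, Gamma_xxy = 0, Gamma_xyy = 0, Gamma_yxx = 2/3, Gamma_yxy = 0, Gamma_yyy = 0; accelerations (d^2x/dtau^2, d^2y/dtau^2) = (0, -1/96)

E = 1, F = 0, G = 5/4 at the point
E_x = 0, E_y = 0, F_x = 5/6, F_y = 0, G_x = 0, G_y = 0
EG - F^2 = 5/4;  g^inv = (4/5) * [[5/4, 0], [0, 1]]
first-kind symbols [ij,l] = (1/2)(d_i g_jl + d_j g_il - d_l g_ij): [xx,x] = E_x/2 = 0, [xx,y] = F_x - E_y/2 = 5/6, [xy,x] = E_y/2 = 0, [xy,y] = G_x/2 = 0, [yy,x] = F_y - G_x/2 = 0, [yy,y] = G_y/2 = 0
Gamma^x_ij = (G*[ij,x] - F*[ij,y])/(EG - F^2), Gamma^y_ij = (E*[ij,y] - F*[ij,x])/(EG - F^2)
Gamma_xxx = 0, Gamma_xxy = 0, Gamma_xyy = 0, Gamma_yxx = 2/3, Gamma_yxy = 0, Gamma_yyy = 0
d^2x/dtau^2 = -(Gamma_xxx*(1/8)^2 + 2*Gamma_xxy*(1/8)*(-7/4) + Gamma_xyy*(-7/4)^2) = 0
d^2y/dtau^2 = -(Gamma_yxx*(1/8)^2 + 2*Gamma_yxy*(1/8)*(-7/4) + Gamma_yyy*(-7/4)^2) = -1/96


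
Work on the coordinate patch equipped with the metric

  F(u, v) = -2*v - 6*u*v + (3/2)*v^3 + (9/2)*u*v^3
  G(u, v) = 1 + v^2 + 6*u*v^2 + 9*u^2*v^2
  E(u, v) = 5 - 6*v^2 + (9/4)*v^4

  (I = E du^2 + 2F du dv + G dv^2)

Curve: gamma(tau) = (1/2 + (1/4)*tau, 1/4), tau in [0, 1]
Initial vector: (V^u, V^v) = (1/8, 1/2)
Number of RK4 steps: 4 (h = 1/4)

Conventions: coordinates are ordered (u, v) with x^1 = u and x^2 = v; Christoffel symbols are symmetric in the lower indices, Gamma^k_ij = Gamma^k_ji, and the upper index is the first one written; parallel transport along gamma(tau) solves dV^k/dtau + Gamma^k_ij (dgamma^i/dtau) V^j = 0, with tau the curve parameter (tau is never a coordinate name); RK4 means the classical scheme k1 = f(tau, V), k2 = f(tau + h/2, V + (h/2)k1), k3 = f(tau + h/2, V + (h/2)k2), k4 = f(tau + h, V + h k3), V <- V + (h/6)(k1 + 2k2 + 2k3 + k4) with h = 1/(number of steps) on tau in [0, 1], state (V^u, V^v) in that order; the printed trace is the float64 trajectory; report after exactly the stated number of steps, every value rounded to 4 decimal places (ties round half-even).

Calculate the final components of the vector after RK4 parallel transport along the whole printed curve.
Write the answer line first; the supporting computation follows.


Answer: V^u = 0.1593, V^v = 0.4871

gamma'(tau) = (1/4, 0); f(tau, V)^k = -Gamma^k_ij(gamma(tau)) gamma'^i(tau) V^j; h = 1/4; intermediate values shown to 6 dp
curve data and Christoffel symbols at the stage parameters:
  tau = 0.000000: gamma = (0.500000, 0.250000), gamma' = (0.250000, 0.000000); Gamma_uuu = 0.000000, Gamma_uuv = -0.284548, Gamma_uvv = -0.948494, Gamma_vuu = 0.000000, Gamma_vuv = 0.093294, Gamma_vvv = 0.310982
  tau = 0.125000: gamma = (0.531250, 0.250000), gamma' = (0.250000, 0.000000); Gamma_uuu = 0.000000, Gamma_uuv = -0.282868, Gamma_uvv = -0.978251, Gamma_vuu = 0.000000, Gamma_vuv = 0.096221, Gamma_vvv = 0.332766
  tau = 0.250000: gamma = (0.562500, 0.250000), gamma' = (0.250000, 0.000000); Gamma_uuu = 0.000000, Gamma_uuv = -0.281146, Gamma_uvv = -1.007442, Gamma_vuu = 0.000000, Gamma_vuv = 0.099093, Gamma_vvv = 0.355082
  tau = 0.375000: gamma = (0.593750, 0.250000), gamma' = (0.250000, 0.000000); Gamma_uuu = 0.000000, Gamma_uuv = -0.279386, Gamma_uvv = -1.036056, Gamma_vuu = 0.000000, Gamma_vuv = 0.101907, Gamma_vvv = 0.377906
  tau = 0.500000: gamma = (0.625000, 0.250000), gamma' = (0.250000, 0.000000); Gamma_uuu = 0.000000, Gamma_uuv = -0.277588, Gamma_uvv = -1.064088, Gamma_vuu = 0.000000, Gamma_vuv = 0.104664, Gamma_vvv = 0.401214
  tau = 0.625000: gamma = (0.656250, 0.250000), gamma' = (0.250000, 0.000000); Gamma_uuu = 0.000000, Gamma_uuv = -0.275755, Gamma_uvv = -1.091530, Gamma_vuu = 0.000000, Gamma_vuv = 0.107364, Gamma_vvv = 0.424981
  tau = 0.750000: gamma = (0.687500, 0.250000), gamma' = (0.250000, 0.000000); Gamma_uuu = 0.000000, Gamma_uuv = -0.273888, Gamma_uvv = -1.118376, Gamma_vuu = 0.000000, Gamma_vuv = 0.110004, Gamma_vvv = 0.449184
  tau = 0.875000: gamma = (0.718750, 0.250000), gamma' = (0.250000, 0.000000); Gamma_uuu = 0.000000, Gamma_uuv = -0.271989, Gamma_uvv = -1.144622, Gamma_vuu = 0.000000, Gamma_vuv = 0.112586, Gamma_vvv = 0.473798
  tau = 1.000000: gamma = (0.750000, 0.250000), gamma' = (0.250000, 0.000000); Gamma_uuu = 0.000000, Gamma_uuv = -0.270061, Gamma_uvv = -1.170264, Gamma_vuu = 0.000000, Gamma_vuv = 0.115108, Gamma_vvv = 0.498801
step 0: V^u = 0.1250, V^v = 0.5000
step 1: k1 = (0.035569, -0.011662), k2 = (0.035255, -0.011993), k3 = (0.035252, -0.011992), k4 = (0.034933, -0.012312); V <- V + (h/6)(k1 + 2k2 + 2k3 + k4): V^u = 0.1338, V^v = 0.4970
step 2: k1 = (0.034933, -0.012312), k2 = (0.034606, -0.012623), k3 = (0.034604, -0.012622), k4 = (0.034272, -0.012922); V <- V + (h/6)(k1 + 2k2 + 2k3 + k4): V^u = 0.1425, V^v = 0.4938
step 3: k1 = (0.034272, -0.012922), k2 = (0.033934, -0.013212), k3 = (0.033931, -0.013211), k4 = (0.033589, -0.013490); V <- V + (h/6)(k1 + 2k2 + 2k3 + k4): V^u = 0.1509, V^v = 0.4905
step 4: k1 = (0.033589, -0.013490), k2 = (0.033241, -0.013760), k3 = (0.033239, -0.013759), k4 = (0.032887, -0.014017); V <- V + (h/6)(k1 + 2k2 + 2k3 + k4): V^u = 0.1593, V^v = 0.4871


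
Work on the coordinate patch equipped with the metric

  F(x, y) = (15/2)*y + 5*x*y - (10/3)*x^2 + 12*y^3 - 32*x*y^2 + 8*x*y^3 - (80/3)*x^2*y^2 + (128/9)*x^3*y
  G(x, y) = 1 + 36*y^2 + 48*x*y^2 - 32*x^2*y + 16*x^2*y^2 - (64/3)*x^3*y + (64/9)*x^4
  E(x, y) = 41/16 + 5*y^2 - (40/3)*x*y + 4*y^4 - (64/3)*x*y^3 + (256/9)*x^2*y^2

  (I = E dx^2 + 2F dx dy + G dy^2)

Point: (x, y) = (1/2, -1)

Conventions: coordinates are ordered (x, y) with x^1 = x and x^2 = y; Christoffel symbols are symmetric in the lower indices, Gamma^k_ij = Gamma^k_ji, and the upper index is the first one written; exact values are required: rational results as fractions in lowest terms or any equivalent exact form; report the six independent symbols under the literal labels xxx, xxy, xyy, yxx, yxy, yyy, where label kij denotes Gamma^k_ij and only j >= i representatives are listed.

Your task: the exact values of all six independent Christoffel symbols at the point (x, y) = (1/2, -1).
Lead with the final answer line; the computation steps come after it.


Answer: Gamma_xxx = 4544/16001, Gamma_xxy = -5680/16001, Gamma_xyy = 6816/16001, Gamma_yxx = -6656/16001, Gamma_yxy = 8320/16001, Gamma_yyy = -9984/16001

E = 5185/144, F = -923/18, G = 685/9 at the point
E_x = 568/9, E_y = -710/9, F_x = -257/3, F_y = 946/9, G_x = 1040/9, G_y = -416/3
EG - F^2 = 16001/144;  g^inv = (144/16001) * [[685/9, 923/18], [923/18, 5185/144]]
first-kind symbols [ij,l] = (1/2)(d_i g_jl + d_j g_il - d_l g_ij): [xx,x] = E_x/2 = 284/9, [xx,y] = F_x - E_y/2 = -416/9, [xy,x] = E_y/2 = -355/9, [xy,y] = G_x/2 = 520/9, [yy,x] = F_y - G_x/2 = 142/3, [yy,y] = G_y/2 = -208/3
Gamma^x_ij = (G*[ij,x] - F*[ij,y])/(EG - F^2), Gamma^y_ij = (E*[ij,y] - F*[ij,x])/(EG - F^2)


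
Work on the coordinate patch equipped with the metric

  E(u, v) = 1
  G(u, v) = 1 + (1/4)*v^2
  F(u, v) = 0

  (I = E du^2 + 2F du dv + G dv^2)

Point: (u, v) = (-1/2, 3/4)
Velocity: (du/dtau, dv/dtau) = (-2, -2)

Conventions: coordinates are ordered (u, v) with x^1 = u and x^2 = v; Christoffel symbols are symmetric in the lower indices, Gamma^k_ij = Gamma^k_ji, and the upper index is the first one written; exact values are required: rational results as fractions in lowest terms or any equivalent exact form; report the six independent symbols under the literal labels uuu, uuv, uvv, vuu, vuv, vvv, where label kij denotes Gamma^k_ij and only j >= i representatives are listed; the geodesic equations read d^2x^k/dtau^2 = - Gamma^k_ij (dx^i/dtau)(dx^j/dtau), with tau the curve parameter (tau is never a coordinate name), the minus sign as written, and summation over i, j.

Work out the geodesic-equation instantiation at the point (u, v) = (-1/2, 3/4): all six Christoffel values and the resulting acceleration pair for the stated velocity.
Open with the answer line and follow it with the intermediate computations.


Answer: Gamma_uuu = 0, Gamma_uuv = 0, Gamma_uvv = 0, Gamma_vuu = 0, Gamma_vuv = 0, Gamma_vvv = 12/73; accelerations (d^2u/dtau^2, d^2v/dtau^2) = (0, -48/73)

E = 1, F = 0, G = 73/64 at the point
E_u = 0, E_v = 0, F_u = 0, F_v = 0, G_u = 0, G_v = 3/8
EG - F^2 = 73/64;  g^inv = (64/73) * [[73/64, 0], [0, 1]]
first-kind symbols [ij,l] = (1/2)(d_i g_jl + d_j g_il - d_l g_ij): [uu,u] = E_u/2 = 0, [uu,v] = F_u - E_v/2 = 0, [uv,u] = E_v/2 = 0, [uv,v] = G_u/2 = 0, [vv,u] = F_v - G_u/2 = 0, [vv,v] = G_v/2 = 3/16
Gamma^u_ij = (G*[ij,u] - F*[ij,v])/(EG - F^2), Gamma^v_ij = (E*[ij,v] - F*[ij,u])/(EG - F^2)
Gamma_uuu = 0, Gamma_uuv = 0, Gamma_uvv = 0, Gamma_vuu = 0, Gamma_vuv = 0, Gamma_vvv = 12/73
d^2u/dtau^2 = -(Gamma_uuu*(-2)^2 + 2*Gamma_uuv*(-2)*(-2) + Gamma_uvv*(-2)^2) = 0
d^2v/dtau^2 = -(Gamma_vuu*(-2)^2 + 2*Gamma_vuv*(-2)*(-2) + Gamma_vvv*(-2)^2) = -48/73


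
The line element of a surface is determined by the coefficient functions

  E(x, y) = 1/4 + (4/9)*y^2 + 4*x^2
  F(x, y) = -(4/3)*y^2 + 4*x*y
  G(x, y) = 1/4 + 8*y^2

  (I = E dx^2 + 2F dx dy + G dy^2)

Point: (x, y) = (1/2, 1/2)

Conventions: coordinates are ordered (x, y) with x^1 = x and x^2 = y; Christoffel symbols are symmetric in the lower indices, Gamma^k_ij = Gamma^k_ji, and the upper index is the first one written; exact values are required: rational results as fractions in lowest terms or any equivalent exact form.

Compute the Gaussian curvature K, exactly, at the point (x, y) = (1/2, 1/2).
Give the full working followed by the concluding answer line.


E = 49/36, F = 2/3, G = 9/4, EG - F^2 = 377/144 at the point
E_x = 4, E_y = 4/9, F_x = 2, F_y = 2/3, G_x = 0, G_y = 8
E_yy = 8/9, F_xy = 4, G_xx = 0
K follows from Brioschi's formula, (det M1 - det M2)/(EG - F^2)^2.
M1 = [[-E_yy/2 + F_xy - G_xx/2, E_x/2, F_x - E_y/2], [F_y - G_x/2, E, F], [G_y/2, F, G]] = [[32/9, 2, 16/9], [2/3, 49/36, 2/3], [4, 2/3, 9/4]]; det M1 = 223/81
M2 = [[0, E_y/2, G_x/2], [E_y/2, E, F], [G_x/2, F, G]] = [[0, 2/9, 0], [2/9, 49/36, 2/3], [0, 2/3, 9/4]]; det M2 = -1/9
det M1 - det M2 = 232/81; K = 232/81 / (377/144)^2 = 2048/4901

Answer: K = 2048/4901


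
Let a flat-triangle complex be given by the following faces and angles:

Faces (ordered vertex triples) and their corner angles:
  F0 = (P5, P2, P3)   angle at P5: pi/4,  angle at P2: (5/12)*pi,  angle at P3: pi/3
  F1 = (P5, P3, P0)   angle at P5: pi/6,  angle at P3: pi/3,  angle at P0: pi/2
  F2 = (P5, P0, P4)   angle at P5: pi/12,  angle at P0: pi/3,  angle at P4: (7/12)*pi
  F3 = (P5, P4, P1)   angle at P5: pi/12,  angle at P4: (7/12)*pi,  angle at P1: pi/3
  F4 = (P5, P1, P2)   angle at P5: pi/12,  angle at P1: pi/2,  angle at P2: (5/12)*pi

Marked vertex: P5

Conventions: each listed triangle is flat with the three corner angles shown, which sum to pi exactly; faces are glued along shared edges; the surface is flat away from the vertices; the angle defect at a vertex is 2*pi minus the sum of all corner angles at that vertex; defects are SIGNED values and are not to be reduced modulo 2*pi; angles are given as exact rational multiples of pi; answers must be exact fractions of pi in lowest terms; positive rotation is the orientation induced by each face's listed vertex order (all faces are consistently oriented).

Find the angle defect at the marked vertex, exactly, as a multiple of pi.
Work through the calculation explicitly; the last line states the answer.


Sum of corner angles at P5: (2/3)*pi
defect = 2*pi - (2/3)*pi

Answer: defect(P5) = (4/3)*pi


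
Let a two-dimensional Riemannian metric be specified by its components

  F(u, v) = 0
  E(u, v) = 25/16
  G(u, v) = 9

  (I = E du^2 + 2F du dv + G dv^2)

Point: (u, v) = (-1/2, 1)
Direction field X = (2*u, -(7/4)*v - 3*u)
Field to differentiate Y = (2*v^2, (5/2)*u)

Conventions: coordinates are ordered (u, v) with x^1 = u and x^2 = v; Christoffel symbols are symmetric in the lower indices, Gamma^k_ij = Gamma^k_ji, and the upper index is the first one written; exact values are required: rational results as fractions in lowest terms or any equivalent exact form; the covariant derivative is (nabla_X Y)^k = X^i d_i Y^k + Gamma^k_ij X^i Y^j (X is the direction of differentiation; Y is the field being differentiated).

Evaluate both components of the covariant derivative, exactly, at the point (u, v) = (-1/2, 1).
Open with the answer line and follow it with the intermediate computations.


Answer: (nabla_X Y)^u = -1, (nabla_X Y)^v = -5/2

E = 25/16, F = 0, G = 9 at the point
E_u = 0, E_v = 0, F_u = 0, F_v = 0, G_u = 0, G_v = 0
EG - F^2 = 225/16;  g^inv = (16/225) * [[9, 0], [0, 25/16]]
first-kind symbols [ij,l] = (1/2)(d_i g_jl + d_j g_il - d_l g_ij): [uu,u] = E_u/2 = 0, [uu,v] = F_u - E_v/2 = 0, [uv,u] = E_v/2 = 0, [uv,v] = G_u/2 = 0, [vv,u] = F_v - G_u/2 = 0, [vv,v] = G_v/2 = 0
Gamma^u_ij = (G*[ij,u] - F*[ij,v])/(EG - F^2), Gamma^v_ij = (E*[ij,v] - F*[ij,u])/(EG - F^2)
Gamma_uuu = 0, Gamma_uuv = 0, Gamma_uvv = 0, Gamma_vuu = 0, Gamma_vuv = 0, Gamma_vvv = 0
X = (-1, -1/4), Y = (2, -5/4) at the point


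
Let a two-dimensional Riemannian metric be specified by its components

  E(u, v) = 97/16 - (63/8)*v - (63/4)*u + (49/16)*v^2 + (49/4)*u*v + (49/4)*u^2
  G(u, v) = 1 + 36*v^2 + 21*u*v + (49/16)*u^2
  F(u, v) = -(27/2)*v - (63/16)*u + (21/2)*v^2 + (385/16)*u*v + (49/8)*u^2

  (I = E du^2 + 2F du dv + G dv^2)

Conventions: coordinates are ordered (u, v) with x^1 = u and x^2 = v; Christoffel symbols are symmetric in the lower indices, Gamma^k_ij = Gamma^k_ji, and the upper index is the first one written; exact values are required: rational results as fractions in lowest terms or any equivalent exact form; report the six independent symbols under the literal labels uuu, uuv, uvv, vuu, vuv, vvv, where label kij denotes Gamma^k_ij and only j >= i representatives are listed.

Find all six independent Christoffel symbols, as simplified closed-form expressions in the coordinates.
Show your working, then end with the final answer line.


E = 97/16 - (63/8)*v - (63/4)*u + (49/16)*v^2 + (49/4)*u*v + (49/4)*u^2; F = -(27/2)*v - (63/16)*u + (21/2)*v^2 + (385/16)*u*v + (49/8)*u^2; G = 1 + 36*v^2 + 21*u*v + (49/16)*u^2
Gamma^k_ij = (1/2) g^{kl} (d_i g_jl + d_j g_il - d_l g_ij), with g^inv = (1/(EG-F^2)) [[G, -F], [-F, E]]
first partials: E_u = -63/4 + (49/4)*v + (49/2)*u, E_v = -63/8 + (49/8)*v + (49/4)*u, F_u = -63/16 + (385/16)*v + (49/4)*u, F_v = -27/2 + 21*v + (385/16)*u, G_u = 21*v + (49/8)*u, G_v = 72*v + 21*u
D = EG - F^2 = 97/16 - (63/8)*v - (63/4)*u + (625/16)*v^2 + (133/4)*u*v + (245/16)*u^2
expanded: Gamma^u_uu = (G E_u - 2F F_u + F E_v)/(2D), Gamma^u_uv = (G E_v - F G_u)/(2D), Gamma^u_vv = (2G F_v - G G_u - F G_v)/(2D), Gamma^v_uu = (2E F_u - E E_v - F E_u)/(2D), Gamma^v_uv = (E G_u - F E_v)/(2D), Gamma^v_vv = (E G_v - 2F F_v + F G_u)/(2D); substitute and cancel common factors

Answer: Gamma_uuu = (196*u + 98*v - 126)/(245*u^2 + 532*u*v - 252*u + 625*v^2 - 126*v + 97), Gamma_uuv = (98*u + 49*v - 63)/(245*u^2 + 532*u*v - 252*u + 625*v^2 - 126*v + 97), Gamma_uvv = (336*u + 168*v - 216)/(245*u^2 + 532*u*v - 252*u + 625*v^2 - 126*v + 97), Gamma_vuu = (98*u + 336*v)/(245*u^2 + 532*u*v - 252*u + 625*v^2 - 126*v + 97), Gamma_vuv = (49*u + 168*v)/(245*u^2 + 532*u*v - 252*u + 625*v^2 - 126*v + 97), Gamma_vvv = (168*u + 576*v)/(245*u^2 + 532*u*v - 252*u + 625*v^2 - 126*v + 97)


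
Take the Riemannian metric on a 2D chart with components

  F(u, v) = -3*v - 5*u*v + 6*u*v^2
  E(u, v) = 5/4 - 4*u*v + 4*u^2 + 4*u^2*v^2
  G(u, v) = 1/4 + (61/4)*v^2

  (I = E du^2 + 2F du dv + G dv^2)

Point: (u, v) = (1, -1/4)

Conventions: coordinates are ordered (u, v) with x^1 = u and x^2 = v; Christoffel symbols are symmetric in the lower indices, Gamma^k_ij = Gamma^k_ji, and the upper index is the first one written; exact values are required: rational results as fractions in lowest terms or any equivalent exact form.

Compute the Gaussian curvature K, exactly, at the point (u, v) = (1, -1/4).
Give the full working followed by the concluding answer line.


E = 13/2, F = 19/8, G = 77/64, EG - F^2 = 279/128 at the point
E_u = 19/2, E_v = -6, F_u = 13/8, F_v = -11, G_u = 0, G_v = -61/8
E_vv = 8, F_uv = -8, G_uu = 0
The intrinsic route: Brioschi's K = (det M1 - det M2)/(EG - F^2)^2.
M1 = [[-E_vv/2 + F_uv - G_uu/2, E_u/2, F_u - E_v/2], [F_v - G_u/2, E, F], [G_v/2, F, G]] = [[-12, 19/4, 37/8], [-11, 13/2, 19/8], [-61/16, 19/8, 77/64]]; det M1 = -6409/512
M2 = [[0, E_v/2, G_u/2], [E_v/2, E, F], [G_u/2, F, G]] = [[0, -3, 0], [-3, 13/2, 19/8], [0, 19/8, 77/64]]; det M2 = -693/64
det M1 - det M2 = -865/512; K = -865/512 / (279/128)^2 = -27680/77841

Answer: K = -27680/77841


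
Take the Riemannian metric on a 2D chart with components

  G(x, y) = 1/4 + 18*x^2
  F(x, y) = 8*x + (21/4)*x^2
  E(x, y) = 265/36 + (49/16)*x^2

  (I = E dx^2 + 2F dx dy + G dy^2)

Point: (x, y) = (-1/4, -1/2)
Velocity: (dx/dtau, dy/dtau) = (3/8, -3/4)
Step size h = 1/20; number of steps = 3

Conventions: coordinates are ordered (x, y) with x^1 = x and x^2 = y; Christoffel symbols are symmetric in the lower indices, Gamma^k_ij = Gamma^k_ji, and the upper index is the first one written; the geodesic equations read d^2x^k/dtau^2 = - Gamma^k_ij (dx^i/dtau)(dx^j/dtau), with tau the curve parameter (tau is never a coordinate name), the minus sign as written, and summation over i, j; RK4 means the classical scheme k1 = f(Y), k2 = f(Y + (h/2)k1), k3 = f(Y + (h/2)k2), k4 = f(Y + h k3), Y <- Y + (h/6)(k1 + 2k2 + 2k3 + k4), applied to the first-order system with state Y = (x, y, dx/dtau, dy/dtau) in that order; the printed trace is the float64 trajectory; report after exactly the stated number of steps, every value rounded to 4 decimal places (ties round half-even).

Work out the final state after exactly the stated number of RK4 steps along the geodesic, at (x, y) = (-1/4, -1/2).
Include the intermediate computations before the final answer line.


f(Y) = (dx/dtau, dy/dtau, -Gamma^x_ij Y'^i Y'^j, -Gamma^y_ij Y'^i Y'^j) with the Gammas evaluated at the stage position; h = 0.050000; intermediate values shown to 6 dp
step 0: x = -0.2500, y = -0.5000, dx/dtau = 0.3750, dy/dtau = -0.7500
step 1:
  k1: at (x, y) = (-0.250000, -0.500000), (dx/dtau, dy/dtau) = (0.375000, -0.750000); Gamma_xxx = 1.045332, Gamma_xxy = -0.991290, Gamma_xyy = 0.815266, Gamma_yxx = 5.180119, Gamma_yxy = -4.478045, Gamma_yyy = 0.991290; k1 = (0.375000, -0.750000, -1.163187, -3.804955)
  k2: at (x, y) = (-0.240625, -0.518750), (dx/dtau, dy/dtau) = (0.345920, -0.845124); Gamma_xxx = 1.113422, Gamma_xxy = -0.987005, Gamma_xyy = 0.786796, Gamma_yxx = 5.632472, Gamma_yxy = -4.589982, Gamma_yyy = 0.987005; k2 = (0.345920, -0.845124, -1.272282, -4.062660)
  k3: at (x, y) = (-0.241352, -0.521128), (dx/dtau, dy/dtau) = (0.343193, -0.851567); Gamma_xxx = 1.108065, Gamma_xxy = -0.987414, Gamma_xyy = 0.789028, Gamma_yxx = 5.595941, Gamma_yxy = -4.581300, Gamma_yyy = 0.987414; k3 = (0.343193, -0.851567, -1.279832, -4.052920)
  k4: at (x, y) = (-0.232840, -0.542578), (dx/dtau, dy/dtau) = (0.311008, -0.952646); Gamma_xxx = 1.171535, Gamma_xxy = -0.981763, Gamma_xyy = 0.762632, Gamma_yxx = 6.039802, Gamma_yxy = -4.682775, Gamma_yyy = 0.981763; k4 = (0.311008, -0.952646, -1.387188, -4.250024)
  Y <- Y + (h/6)(k1 + 2k2 + 2k3 + k4): x = -0.2328, y = -0.5425, dx/dtau = 0.3112, dy/dtau = -0.9524
step 2:
  k1: at (x, y) = (-0.232798, -0.542467), (dx/dtau, dy/dtau) = (0.311212, -0.952385); Gamma_xxx = 1.171855, Gamma_xxy = -0.981730, Gamma_xyy = 0.762500, Gamma_yxx = 6.042098, Gamma_yxy = -4.683278, Gamma_yyy = 0.981730; k1 = (0.311212, -0.952385, -1.387068, -4.251841)
  k2: at (x, y) = (-0.225018, -0.566277), (dx/dtau, dy/dtau) = (0.276535, -1.058681); Gamma_xxx = 1.231211, Gamma_xxy = -0.974805, Gamma_xyy = 0.737873, Gamma_yxx = 6.480476, Gamma_yxy = -4.775280, Gamma_yyy = 0.974805; k2 = (0.276535, -1.058681, -1.491936, -4.384180)
  k3: at (x, y) = (-0.225885, -0.568934), (dx/dtau, dy/dtau) = (0.273913, -1.061989); Gamma_xxx = 1.224540, Gamma_xxy = -0.975664, Gamma_xyy = 0.740640, Gamma_yxx = 6.430019, Gamma_yxy = -4.765085, Gamma_yyy = 0.975664; k3 = (0.273913, -1.061989, -1.494812, -4.355067)
  k4: at (x, y) = (-0.219102, -0.595566), (dx/dtau, dy/dtau) = (0.236471, -1.170138); Gamma_xxx = 1.277070, Gamma_xxy = -0.968326, Gamma_xyy = 0.718834, Gamma_yxx = 6.836011, Gamma_yxy = -4.844331, Gamma_yyy = 0.968326; k4 = (0.236471, -1.170138, -1.591534, -4.389002)
  Y <- Y + (h/6)(k1 + 2k2 + 2k3 + k4): x = -0.2191, y = -0.5955, dx/dtau = 0.2366, dy/dtau = -1.1700
step 3:
  k1: at (x, y) = (-0.219060, -0.595499), (dx/dtau, dy/dtau) = (0.236611, -1.170046); Gamma_xxx = 1.277401, Gamma_xxy = -0.968275, Gamma_xyy = 0.718696, Gamma_yxx = 6.838637, Gamma_yxy = -4.844823, Gamma_yyy = 0.968275; k1 = (0.236611, -1.170046, -1.591540, -4.390969)
  k2: at (x, y) = (-0.213145, -0.624750), (dx/dtau, dy/dtau) = (0.196822, -1.279820); Gamma_xxx = 1.323776, Gamma_xxy = -0.960664, Gamma_xyy = 0.699385, Gamma_yxx = 7.214688, Gamma_yxy = -4.912715, Gamma_yyy = 0.960664; k2 = (0.196822, -1.279820, -1.680809, -4.327997)
  k3: at (x, y) = (-0.214139, -0.627495), (dx/dtau, dy/dtau) = (0.194591, -1.278246); Gamma_xxx = 1.315947, Gamma_xxy = -0.962026, Gamma_xyy = 0.702651, Gamma_yxx = 7.149980, Gamma_yxy = -4.901394, Gamma_yyy = 0.962026; k3 = (0.194591, -1.278246, -1.676477, -4.280895)
  k4: at (x, y) = (-0.209330, -0.659411), (dx/dtau, dy/dtau) = (0.152787, -1.384090); Gamma_xxx = 1.353892, Gamma_xxy = -0.955127, Gamma_xyy = 0.686792, Gamma_yxx = 7.468482, Gamma_yxy = -4.955704, Gamma_yyy = 0.955127; k4 = (0.152787, -1.384090, -1.751260, -4.100061)
  Y <- Y + (h/6)(k1 + 2k2 + 2k3 + k4): x = -0.2093, y = -0.6594, dx/dtau = 0.1528, dy/dtau = -1.3843

Answer: x = -0.2093, y = -0.6594, dx/dtau = 0.1528, dy/dtau = -1.3843


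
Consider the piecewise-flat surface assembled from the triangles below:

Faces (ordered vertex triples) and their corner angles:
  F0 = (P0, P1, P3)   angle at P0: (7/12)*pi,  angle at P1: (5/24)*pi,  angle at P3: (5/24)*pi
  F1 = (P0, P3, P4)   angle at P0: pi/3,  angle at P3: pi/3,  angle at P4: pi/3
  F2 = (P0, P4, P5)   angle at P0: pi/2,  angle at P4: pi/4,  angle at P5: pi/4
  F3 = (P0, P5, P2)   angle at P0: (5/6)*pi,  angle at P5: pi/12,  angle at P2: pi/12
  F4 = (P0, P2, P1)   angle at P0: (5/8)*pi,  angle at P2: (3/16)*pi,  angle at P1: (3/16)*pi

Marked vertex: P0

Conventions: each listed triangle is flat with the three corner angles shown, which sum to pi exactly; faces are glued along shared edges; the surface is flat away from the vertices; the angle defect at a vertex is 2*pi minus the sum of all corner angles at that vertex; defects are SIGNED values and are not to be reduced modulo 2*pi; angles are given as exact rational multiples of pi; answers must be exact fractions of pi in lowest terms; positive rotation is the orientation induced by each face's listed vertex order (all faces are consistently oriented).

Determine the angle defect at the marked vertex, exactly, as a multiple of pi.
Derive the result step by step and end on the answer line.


Sum of corner angles at P0: (23/8)*pi
defect = 2*pi - (23/8)*pi

Answer: defect(P0) = (-7/8)*pi


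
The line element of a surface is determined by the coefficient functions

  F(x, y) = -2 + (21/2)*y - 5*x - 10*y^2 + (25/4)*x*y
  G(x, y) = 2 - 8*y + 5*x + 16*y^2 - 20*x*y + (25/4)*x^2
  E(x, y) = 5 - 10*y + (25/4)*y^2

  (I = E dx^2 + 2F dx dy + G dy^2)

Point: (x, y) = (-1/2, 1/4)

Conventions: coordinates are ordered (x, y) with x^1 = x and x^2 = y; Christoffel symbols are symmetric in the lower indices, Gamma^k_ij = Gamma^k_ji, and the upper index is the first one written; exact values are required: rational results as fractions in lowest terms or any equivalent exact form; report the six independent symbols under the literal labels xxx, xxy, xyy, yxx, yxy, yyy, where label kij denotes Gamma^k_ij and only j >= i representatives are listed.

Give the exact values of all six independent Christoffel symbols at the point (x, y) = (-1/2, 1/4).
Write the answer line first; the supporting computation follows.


Answer: Gamma_xxx = 0, Gamma_xxy = -44/57, Gamma_xyy = 352/285, Gamma_yxx = 0, Gamma_yxy = -40/57, Gamma_yyy = 64/57

E = 185/64, F = 55/32, G = 41/16 at the point
E_x = 0, E_y = -55/8, F_x = -55/16, F_y = 19/8, G_x = -25/4, G_y = 10
EG - F^2 = 285/64;  g^inv = (64/285) * [[41/16, -55/32], [-55/32, 185/64]]
first-kind symbols [ij,l] = (1/2)(d_i g_jl + d_j g_il - d_l g_ij): [xx,x] = E_x/2 = 0, [xx,y] = F_x - E_y/2 = 0, [xy,x] = E_y/2 = -55/16, [xy,y] = G_x/2 = -25/8, [yy,x] = F_y - G_x/2 = 11/2, [yy,y] = G_y/2 = 5
Gamma^x_ij = (G*[ij,x] - F*[ij,y])/(EG - F^2), Gamma^y_ij = (E*[ij,y] - F*[ij,x])/(EG - F^2)


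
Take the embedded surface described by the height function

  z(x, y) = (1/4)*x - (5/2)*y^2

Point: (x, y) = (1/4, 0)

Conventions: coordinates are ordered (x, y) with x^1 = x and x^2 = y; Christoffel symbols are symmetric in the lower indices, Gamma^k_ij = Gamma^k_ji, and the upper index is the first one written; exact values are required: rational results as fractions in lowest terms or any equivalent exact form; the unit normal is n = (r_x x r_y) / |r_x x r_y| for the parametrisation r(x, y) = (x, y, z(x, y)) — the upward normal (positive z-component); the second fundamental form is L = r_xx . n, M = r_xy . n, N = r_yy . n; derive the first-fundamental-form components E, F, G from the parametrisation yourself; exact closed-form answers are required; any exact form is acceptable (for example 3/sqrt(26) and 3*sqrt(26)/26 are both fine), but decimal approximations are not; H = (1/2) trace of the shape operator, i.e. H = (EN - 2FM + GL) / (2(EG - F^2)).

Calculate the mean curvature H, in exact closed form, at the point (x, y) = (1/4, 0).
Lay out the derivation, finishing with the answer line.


z_x = 1/4, z_y = 0, z_xx = 0, z_xy = 0, z_yy = -5
E = 17/16, F = 0, G = 1; answer radicand W^2 = 17/16
unnormalised second-form numerators: l = 0, m = 0, n = -5; L = l/sqrt(17/16), and similarly M = m/sqrt(W^2), N = n/sqrt(W^2)
H = (E*n - 2*F*m + G*l) / (2*(EG - F^2)*sqrt(W^2)); E*n - 2*F*m + G*l = -85/16, EG - F^2 = 17/16, so H = (-5/2)/sqrt(17/16)

Answer: H = -10*sqrt(17)/17


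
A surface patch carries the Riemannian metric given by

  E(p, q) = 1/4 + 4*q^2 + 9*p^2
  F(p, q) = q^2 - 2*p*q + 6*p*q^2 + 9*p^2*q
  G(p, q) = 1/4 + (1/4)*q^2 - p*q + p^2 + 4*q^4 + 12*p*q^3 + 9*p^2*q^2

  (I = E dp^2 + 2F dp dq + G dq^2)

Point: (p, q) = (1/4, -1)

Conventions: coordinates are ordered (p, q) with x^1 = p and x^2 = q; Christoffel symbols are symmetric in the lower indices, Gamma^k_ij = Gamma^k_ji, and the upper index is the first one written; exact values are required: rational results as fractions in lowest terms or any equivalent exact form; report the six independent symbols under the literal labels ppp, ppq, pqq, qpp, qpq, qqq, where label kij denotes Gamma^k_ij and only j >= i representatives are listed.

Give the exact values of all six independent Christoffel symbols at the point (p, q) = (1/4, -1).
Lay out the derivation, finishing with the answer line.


E = 77/16, F = 39/16, G = 19/8 at the point
E_p = 9/2, E_q = -8, F_p = 7/2, F_q = -79/16, G_p = -6, G_q = -71/8
EG - F^2 = 1405/256;  g^inv = (256/1405) * [[19/8, -39/16], [-39/16, 77/16]]
first-kind symbols [ij,l] = (1/2)(d_i g_jl + d_j g_il - d_l g_ij): [pp,p] = E_p/2 = 9/4, [pp,q] = F_p - E_q/2 = 15/2, [pq,p] = E_q/2 = -4, [pq,q] = G_p/2 = -3, [qq,p] = F_q - G_p/2 = -31/16, [qq,q] = G_q/2 = -71/16
Gamma^p_ij = (G*[ij,p] - F*[ij,q])/(EG - F^2), Gamma^q_ij = (E*[ij,q] - F*[ij,p])/(EG - F^2)

Answer: Gamma_ppp = -3312/1405, Gamma_ppq = -112/281, Gamma_pqq = 1591/1405, Gamma_qpp = 7836/1405, Gamma_qpq = -240/281, Gamma_qqq = -4258/1405


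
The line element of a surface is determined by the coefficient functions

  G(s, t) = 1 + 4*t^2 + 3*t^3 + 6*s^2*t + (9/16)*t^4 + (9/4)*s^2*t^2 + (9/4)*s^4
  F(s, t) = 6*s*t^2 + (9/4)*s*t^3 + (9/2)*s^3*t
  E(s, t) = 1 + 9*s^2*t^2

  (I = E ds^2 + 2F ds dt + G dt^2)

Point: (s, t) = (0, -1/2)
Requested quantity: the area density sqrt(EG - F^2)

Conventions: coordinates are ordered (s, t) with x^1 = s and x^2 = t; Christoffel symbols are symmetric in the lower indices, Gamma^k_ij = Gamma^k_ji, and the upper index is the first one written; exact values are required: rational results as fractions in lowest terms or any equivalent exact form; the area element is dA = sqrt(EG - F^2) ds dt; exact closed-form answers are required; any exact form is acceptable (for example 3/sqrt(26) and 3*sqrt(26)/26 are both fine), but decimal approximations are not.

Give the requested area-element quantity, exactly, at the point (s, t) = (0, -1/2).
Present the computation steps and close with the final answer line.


E = 1, F = 0, G = 425/256; EG - F^2 = 425/256

Answer: sqrt(EG - F^2) = 5*sqrt(17)/16


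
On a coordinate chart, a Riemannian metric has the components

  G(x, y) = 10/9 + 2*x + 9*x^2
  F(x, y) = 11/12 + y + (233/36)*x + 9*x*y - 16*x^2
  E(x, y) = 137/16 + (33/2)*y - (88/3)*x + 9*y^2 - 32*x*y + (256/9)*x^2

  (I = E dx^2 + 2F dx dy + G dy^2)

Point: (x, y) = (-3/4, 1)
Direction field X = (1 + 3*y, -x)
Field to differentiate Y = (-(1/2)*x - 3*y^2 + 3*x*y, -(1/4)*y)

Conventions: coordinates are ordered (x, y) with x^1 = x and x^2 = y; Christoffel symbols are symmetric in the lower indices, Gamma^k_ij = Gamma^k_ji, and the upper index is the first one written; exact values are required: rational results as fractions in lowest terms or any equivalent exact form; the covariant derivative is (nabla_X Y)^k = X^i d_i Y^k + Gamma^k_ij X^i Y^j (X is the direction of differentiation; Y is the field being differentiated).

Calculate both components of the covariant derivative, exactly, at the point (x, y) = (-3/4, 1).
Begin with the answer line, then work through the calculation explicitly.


Answer: (nabla_X Y)^x = 4213/334, (nabla_X Y)^y = -1281/668

E = 1537/16, F = -299/16, G = 673/144 at the point
E_x = -104, E_y = 117/2, F_x = 1421/36, F_y = -23/4, G_x = -23/2, G_y = 0
EG - F^2 = 7181/72;  g^inv = (72/7181) * [[673/144, 299/16], [299/16, 1537/16]]
first-kind symbols [ij,l] = (1/2)(d_i g_jl + d_j g_il - d_l g_ij): [xx,x] = E_x/2 = -52, [xx,y] = F_x - E_y/2 = 92/9, [xy,x] = E_y/2 = 117/4, [xy,y] = G_x/2 = -23/4, [yy,x] = F_y - G_x/2 = 0, [yy,y] = G_y/2 = 0
Gamma^x_ij = (G*[ij,x] - F*[ij,y])/(EG - F^2), Gamma^y_ij = (E*[ij,y] - F*[ij,x])/(EG - F^2)
Gamma_xxx = -3744/7181, Gamma_xxy = 2106/7181, Gamma_xyy = 0, Gamma_yxx = 736/7181, Gamma_yxy = -414/7181, Gamma_yyy = 0
X = (4, 3/4), Y = (-39/8, -1/4) at the point


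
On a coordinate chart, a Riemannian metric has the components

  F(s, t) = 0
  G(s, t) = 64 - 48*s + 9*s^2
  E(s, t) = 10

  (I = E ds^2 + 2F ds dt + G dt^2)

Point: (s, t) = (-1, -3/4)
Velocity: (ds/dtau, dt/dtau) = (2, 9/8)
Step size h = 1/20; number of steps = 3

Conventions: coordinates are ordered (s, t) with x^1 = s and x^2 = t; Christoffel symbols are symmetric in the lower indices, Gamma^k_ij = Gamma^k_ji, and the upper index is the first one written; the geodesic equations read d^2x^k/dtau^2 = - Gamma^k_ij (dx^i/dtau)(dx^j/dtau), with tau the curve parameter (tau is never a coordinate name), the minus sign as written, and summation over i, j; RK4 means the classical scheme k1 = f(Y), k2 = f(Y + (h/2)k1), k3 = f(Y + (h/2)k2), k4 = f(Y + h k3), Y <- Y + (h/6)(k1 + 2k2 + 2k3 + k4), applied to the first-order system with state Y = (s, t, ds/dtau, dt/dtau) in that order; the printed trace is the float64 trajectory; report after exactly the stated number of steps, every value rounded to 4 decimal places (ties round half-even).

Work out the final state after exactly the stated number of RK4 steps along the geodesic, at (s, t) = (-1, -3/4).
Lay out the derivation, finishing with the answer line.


f(Y) = (ds/dtau, dt/dtau, -Gamma^s_ij Y'^i Y'^j, -Gamma^t_ij Y'^i Y'^j) with the Gammas evaluated at the stage position; h = 0.050000; intermediate values shown to 6 dp
step 0: s = -1.0000, t = -0.7500, ds/dtau = 2.0000, dt/dtau = 1.1250
step 1:
  k1: at (s, t) = (-1.000000, -0.750000), (ds/dtau, dt/dtau) = (2.000000, 1.125000); Gamma_sss = 0.000000, Gamma_sst = 0.000000, Gamma_stt = 3.300000, Gamma_tss = 0.000000, Gamma_tst = -0.272727, Gamma_ttt = 0.000000; k1 = (2.000000, 1.125000, -4.176563, 1.227273)
  k2: at (s, t) = (-0.950000, -0.721875), (ds/dtau, dt/dtau) = (1.895586, 1.155682); Gamma_sss = 0.000000, Gamma_sst = 0.000000, Gamma_stt = 3.255000, Gamma_tss = 0.000000, Gamma_tst = -0.276498, Gamma_ttt = 0.000000; k2 = (1.895586, 1.155682, -4.347380, 1.211444)
  k3: at (s, t) = (-0.952610, -0.721108), (ds/dtau, dt/dtau) = (1.891316, 1.155286); Gamma_sss = 0.000000, Gamma_sst = 0.000000, Gamma_stt = 3.257349, Gamma_tss = 0.000000, Gamma_tst = -0.276298, Gamma_ttt = 0.000000; k3 = (1.891316, 1.155286, -4.347538, 1.207429)
  k4: at (s, t) = (-0.905434, -0.692236), (ds/dtau, dt/dtau) = (1.782623, 1.185371); Gamma_sss = 0.000000, Gamma_sst = 0.000000, Gamma_stt = 3.214891, Gamma_tss = 0.000000, Gamma_tst = -0.279947, Gamma_ttt = 0.000000; k4 = (1.782623, 1.185371, -4.517261, 1.183097)
  Y <- Y + (h/6)(k1 + 2k2 + 2k3 + k4): s = -0.9054, t = -0.6922, ds/dtau = 1.7826, dt/dtau = 1.1854
step 2:
  k1: at (s, t) = (-0.905363, -0.692231), (ds/dtau, dt/dtau) = (1.782636, 1.185401); Gamma_sss = 0.000000, Gamma_sst = 0.000000, Gamma_stt = 3.214827, Gamma_tss = 0.000000, Gamma_tst = -0.279953, Gamma_ttt = 0.000000; k1 = (1.782636, 1.185401, -4.517396, 1.183158)
  k2: at (s, t) = (-0.860797, -0.662596), (ds/dtau, dt/dtau) = (1.669701, 1.214980); Gamma_sss = 0.000000, Gamma_sst = 0.000000, Gamma_stt = 3.174717, Gamma_tss = 0.000000, Gamma_tst = -0.283490, Gamma_ttt = 0.000000; k2 = (1.669701, 1.214980, -4.686442, 1.150205)
  k3: at (s, t) = (-0.863621, -0.661856), (ds/dtau, dt/dtau) = (1.665475, 1.214156); Gamma_sss = 0.000000, Gamma_sst = 0.000000, Gamma_stt = 3.177259, Gamma_tss = 0.000000, Gamma_tst = -0.283263, Gamma_ttt = 0.000000; k3 = (1.665475, 1.214156, -4.683835, 1.145599)
  k4: at (s, t) = (-0.822089, -0.631523), (ds/dtau, dt/dtau) = (1.548444, 1.242681); Gamma_sss = 0.000000, Gamma_sst = 0.000000, Gamma_stt = 3.139880, Gamma_tss = 0.000000, Gamma_tst = -0.286635, Gamma_ttt = 0.000000; k4 = (1.548444, 1.242681, -4.848779, 1.103099)
  Y <- Y + (h/6)(k1 + 2k2 + 2k3 + k4): s = -0.8220, t = -0.6315, ds/dtau = 1.5484, dt/dtau = 1.2427
step 3:
  k1: at (s, t) = (-0.822018, -0.631511), (ds/dtau, dt/dtau) = (1.548413, 1.242717); Gamma_sss = 0.000000, Gamma_sst = 0.000000, Gamma_stt = 3.139816, Gamma_tss = 0.000000, Gamma_tst = -0.286641, Gamma_ttt = 0.000000; k1 = (1.548413, 1.242717, -4.848957, 1.103132)
  k2: at (s, t) = (-0.783308, -0.600443), (ds/dtau, dt/dtau) = (1.427189, 1.270295); Gamma_sss = 0.000000, Gamma_sst = 0.000000, Gamma_stt = 3.104977, Gamma_tss = 0.000000, Gamma_tst = -0.289857, Gamma_ttt = 0.000000; k2 = (1.427189, 1.270295, -5.010342, 1.050994)
  k3: at (s, t) = (-0.786338, -0.599754), (ds/dtau, dt/dtau) = (1.423155, 1.268991); Gamma_sss = 0.000000, Gamma_sst = 0.000000, Gamma_stt = 3.107704, Gamma_tss = 0.000000, Gamma_tst = -0.289603, Gamma_ttt = 0.000000; k3 = (1.423155, 1.268991, -5.004458, 1.046029)
  k4: at (s, t) = (-0.750860, -0.568062), (ds/dtau, dt/dtau) = (1.298191, 1.295018); Gamma_sss = 0.000000, Gamma_sst = 0.000000, Gamma_stt = 3.075774, Gamma_tss = 0.000000, Gamma_tst = -0.292609, Gamma_ttt = 0.000000; k4 = (1.298191, 1.295018, -5.158293, 0.983858)
  Y <- Y + (h/6)(k1 + 2k2 + 2k3 + k4): s = -0.7508, t = -0.5680, ds/dtau = 1.2981, dt/dtau = 1.2951

Answer: s = -0.7508, t = -0.5680, ds/dtau = 1.2981, dt/dtau = 1.2951
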